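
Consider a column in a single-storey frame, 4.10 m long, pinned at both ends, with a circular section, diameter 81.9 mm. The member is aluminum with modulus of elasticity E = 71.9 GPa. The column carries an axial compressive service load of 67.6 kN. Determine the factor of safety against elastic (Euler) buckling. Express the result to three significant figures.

I = πd⁴/64 = π×81.9⁴/64 = 2.209×10^6 mm⁴
I = 2.209×10^6 mm⁴ = 2.209×10^-6 m⁴
Effective length L_e = K·L = 1 × 4.10 = 4.100 m
P_cr = π²EI / L_e² = π² × 71.9×10⁹ × 2.209×10^-6 / 4.100² = 9.323×10^4 N
Factor of safety n = P_cr / P = 93.232 / 67.6 = 1.38

n ≈ 1.38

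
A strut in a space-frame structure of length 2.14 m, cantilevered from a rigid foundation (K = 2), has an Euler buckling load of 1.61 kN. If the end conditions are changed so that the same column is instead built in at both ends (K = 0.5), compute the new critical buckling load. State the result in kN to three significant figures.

P_cr ∝ 1/K², so P_cr,new = P_cr,old × (K_old/K_new)² = 1.61 × (2/0.5)²
= 1.61 × 16.00 = 25.8 kN

P_cr ≈ 25.8 kN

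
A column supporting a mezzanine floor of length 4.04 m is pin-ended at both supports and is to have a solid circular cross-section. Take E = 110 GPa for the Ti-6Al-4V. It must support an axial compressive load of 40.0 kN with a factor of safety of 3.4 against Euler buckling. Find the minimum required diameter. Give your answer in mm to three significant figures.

d ≈ 80.3 mm

Required P_cr = n·P = 3.4 × 40.0 = 136.0 kN
L_e = K·L = 1 × 4.04 = 4.040 m
Required I = P_cr·L_e²/(π²E) = 1.360×10^5 × 4.040² / (π² × 1.10×10^11) = 2.045×10^-6 m⁴
I_req = 2.045×10^6 mm⁴
Solid circle: I = πd⁴/64  ⇒  d = (64I/π)^(1/4) = (64×2.045×10^6/π)^(1/4) = 80.3 mm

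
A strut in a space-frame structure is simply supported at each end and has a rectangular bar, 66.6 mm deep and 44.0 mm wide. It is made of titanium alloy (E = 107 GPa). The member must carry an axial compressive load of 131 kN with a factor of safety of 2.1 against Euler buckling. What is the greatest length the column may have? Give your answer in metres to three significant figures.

L_max ≈ 1.35 m

Buckling occurs about the weak axis: I_min = h·b³/12 with b = 44.0 mm (the shorter side).
I_min = 66.6×44.0³/12 = 4.728×10^5 mm⁴
I = 4.728×10^-7 m⁴
Required critical load P_cr = n·P = 2.1 × 131 = 275.1 kN = 2.751×10^5 N
From P_cr = π²EI/(K·L)²:  L = (1/K)·√(π²EI/P_cr) = (1/1)·√(π²×1.07×10^11×4.728×10^-7/2.751×10^5)
L = 1.35 m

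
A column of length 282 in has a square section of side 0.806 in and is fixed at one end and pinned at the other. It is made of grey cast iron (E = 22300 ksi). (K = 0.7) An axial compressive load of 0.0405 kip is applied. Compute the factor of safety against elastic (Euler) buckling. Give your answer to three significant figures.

n ≈ 4.90

I = a⁴/12 = 0.806⁴/12 = 3.517×10^-2 in⁴
Effective length L_e = K·L = 0.7 × 282 = 197.4 in
P_cr = π²EI / L_e² = π² × 22300×10³ × 3.517×10^-2 / 197.4² = 198.6 lb
Factor of safety n = P_cr / P = 0.19864 / 0.0405 = 4.90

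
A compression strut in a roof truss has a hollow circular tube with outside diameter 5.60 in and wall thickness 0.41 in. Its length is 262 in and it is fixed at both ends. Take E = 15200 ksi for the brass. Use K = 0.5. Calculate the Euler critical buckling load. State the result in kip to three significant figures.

P_cr ≈ 198 kip

Inner diameter d_i = 5.60 − 2×0.41 = 4.780 in
I = π(d_o⁴ − d_i⁴)/64 = π(5.60⁴ − 4.780⁴)/64 = 22.65 in⁴
Effective length L_e = K·L = 0.5 × 262 = 131.0 in
P_cr = π²EI / L_e² = π² × 15200×10³ × 22.65 / 131.0² = 1.980×10^5 lb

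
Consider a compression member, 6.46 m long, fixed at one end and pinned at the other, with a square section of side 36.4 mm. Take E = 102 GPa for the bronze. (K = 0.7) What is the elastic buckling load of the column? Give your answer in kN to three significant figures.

I = a⁴/12 = 36.4⁴/12 = 1.463×10^5 mm⁴
I = 1.463×10^5 mm⁴ = 1.463×10^-7 m⁴
Effective length L_e = K·L = 0.7 × 6.46 = 4.522 m
P_cr = π²EI / L_e² = π² × 102×10⁹ × 1.463×10^-7 / 4.522² = 7.202×10^3 N

P_cr ≈ 7.20 kN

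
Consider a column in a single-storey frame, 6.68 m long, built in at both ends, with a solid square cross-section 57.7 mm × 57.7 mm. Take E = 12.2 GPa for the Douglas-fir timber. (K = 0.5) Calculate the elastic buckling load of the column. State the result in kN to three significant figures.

P_cr ≈ 9.97 kN

I = a⁴/12 = 57.7⁴/12 = 9.237×10^5 mm⁴
I = 9.237×10^5 mm⁴ = 9.237×10^-7 m⁴
Effective length L_e = K·L = 0.5 × 6.68 = 3.340 m
P_cr = π²EI / L_e² = π² × 12.2×10⁹ × 9.237×10^-7 / 3.340² = 9.970×10^3 N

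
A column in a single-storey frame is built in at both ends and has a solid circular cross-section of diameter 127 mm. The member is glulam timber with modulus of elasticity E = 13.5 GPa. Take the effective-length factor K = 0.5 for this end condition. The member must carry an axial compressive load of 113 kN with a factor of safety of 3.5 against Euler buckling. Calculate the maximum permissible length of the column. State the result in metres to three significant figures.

L_max ≈ 4.15 m

I = πd⁴/64 = π×127⁴/64 = 1.277×10^7 mm⁴
I = 1.277×10^-5 m⁴
Required critical load P_cr = n·P = 3.5 × 113 = 395.5 kN = 3.955×10^5 N
From P_cr = π²EI/(K·L)²:  L = (1/K)·√(π²EI/P_cr) = (1/0.5)·√(π²×1.35×10^10×1.277×10^-5/3.955×10^5)
L = 4.15 m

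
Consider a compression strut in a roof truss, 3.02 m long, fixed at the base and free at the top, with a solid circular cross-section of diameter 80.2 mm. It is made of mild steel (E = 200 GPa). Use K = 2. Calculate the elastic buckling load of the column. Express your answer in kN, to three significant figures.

P_cr ≈ 110 kN

I = πd⁴/64 = π×80.2⁴/64 = 2.031×10^6 mm⁴
I = 2.031×10^6 mm⁴ = 2.031×10^-6 m⁴
Effective length L_e = K·L = 2 × 3.02 = 6.040 m
P_cr = π²EI / L_e² = π² × 200×10⁹ × 2.031×10^-6 / 6.040² = 1.099×10^5 N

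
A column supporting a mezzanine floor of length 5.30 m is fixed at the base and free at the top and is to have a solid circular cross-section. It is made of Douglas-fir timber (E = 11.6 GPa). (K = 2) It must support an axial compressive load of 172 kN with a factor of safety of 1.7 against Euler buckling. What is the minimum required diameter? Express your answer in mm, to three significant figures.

Required P_cr = n·P = 1.7 × 172 = 292.4 kN
L_e = K·L = 2 × 5.30 = 10.60 m
Required I = P_cr·L_e²/(π²E) = 2.924×10^5 × 10.60² / (π² × 1.16×10^10) = 2.870×10^-4 m⁴
I_req = 2.870×10^8 mm⁴
Solid circle: I = πd⁴/64  ⇒  d = (64I/π)^(1/4) = (64×2.870×10^8/π)^(1/4) = 277 mm

d ≈ 277 mm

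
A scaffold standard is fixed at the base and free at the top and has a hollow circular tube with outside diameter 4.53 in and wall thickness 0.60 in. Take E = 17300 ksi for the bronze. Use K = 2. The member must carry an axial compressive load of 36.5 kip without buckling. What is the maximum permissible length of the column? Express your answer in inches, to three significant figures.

Inner diameter d_i = 4.53 − 2×0.60 = 3.330 in
I = π(d_o⁴ − d_i⁴)/64 = π(4.53⁴ − 3.330⁴)/64 = 14.64 in⁴
At the buckling limit P_cr = P = 3.650×10^4 lb
From P_cr = π²EI/(K·L)²:  L = (1/K)·√(π²EI/P_cr) = (1/2)·√(π²×1.73×10^7×14.64/3.650×10^4)
L = 131 in

L_max ≈ 131 in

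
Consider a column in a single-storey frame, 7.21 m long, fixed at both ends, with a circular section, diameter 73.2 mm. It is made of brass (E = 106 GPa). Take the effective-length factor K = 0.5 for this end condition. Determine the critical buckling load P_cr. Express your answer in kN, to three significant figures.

I = πd⁴/64 = π×73.2⁴/64 = 1.409×10^6 mm⁴
I = 1.409×10^6 mm⁴ = 1.409×10^-6 m⁴
Effective length L_e = K·L = 0.5 × 7.21 = 3.605 m
P_cr = π²EI / L_e² = π² × 106×10⁹ × 1.409×10^-6 / 3.605² = 1.135×10^5 N

P_cr ≈ 113 kN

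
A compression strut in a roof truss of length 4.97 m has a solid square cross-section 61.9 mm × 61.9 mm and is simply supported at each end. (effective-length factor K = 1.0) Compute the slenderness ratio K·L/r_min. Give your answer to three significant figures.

λ ≈ 278

I = a⁴/12 = 61.9⁴/12 = 1.223×10^6 mm⁴
A = 3.832×10^3 mm²;  r_min = √(I/A) = √(1.223×10^6/3.832×10^3) = 17.87 mm
L_e = K·L = 1 × 4.97 m = 4.970 m = 4970.0 mm
λ = L_e / r_min = 4970.0 / 17.87 = 278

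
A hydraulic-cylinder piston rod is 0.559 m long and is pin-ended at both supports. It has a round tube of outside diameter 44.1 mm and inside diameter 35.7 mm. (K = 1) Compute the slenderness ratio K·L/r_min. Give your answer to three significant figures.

λ ≈ 39.4

d_o = 44.1 mm, d_i = 35.7 mm
I = π(d_o⁴ − d_i⁴)/64 = π(44.1⁴ − 35.70⁴)/64 = 1.059×10^5 mm⁴
A = 526.5 mm²;  r_min = √(I/A) = √(1.059×10^5/526.5) = 14.18 mm
L_e = K·L = 1 × 0.559 m = 0.5590 m = 559.00 mm
λ = L_e / r_min = 559.00 / 14.18 = 39.4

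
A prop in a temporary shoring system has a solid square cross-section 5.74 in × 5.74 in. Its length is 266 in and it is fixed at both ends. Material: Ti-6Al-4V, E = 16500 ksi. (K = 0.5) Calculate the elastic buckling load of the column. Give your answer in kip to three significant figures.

P_cr ≈ 833 kip

I = a⁴/12 = 5.74⁴/12 = 90.46 in⁴
Effective length L_e = K·L = 0.5 × 266 = 133.0 in
P_cr = π²EI / L_e² = π² × 16500×10³ × 90.46 / 133.0² = 8.328×10^5 lb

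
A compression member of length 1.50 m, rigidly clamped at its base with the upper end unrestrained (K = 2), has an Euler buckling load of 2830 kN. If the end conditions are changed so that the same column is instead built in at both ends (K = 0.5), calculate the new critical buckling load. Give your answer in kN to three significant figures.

P_cr ∝ 1/K², so P_cr,new = P_cr,old × (K_old/K_new)² = 2830 × (2/0.5)²
= 2830 × 16.00 = 45300 kN

P_cr ≈ 45300 kN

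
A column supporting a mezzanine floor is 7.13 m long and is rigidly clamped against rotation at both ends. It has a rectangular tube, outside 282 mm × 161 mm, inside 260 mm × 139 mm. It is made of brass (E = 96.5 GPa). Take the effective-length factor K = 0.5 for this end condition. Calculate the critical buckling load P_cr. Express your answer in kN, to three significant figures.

Weak-axis I_min = (h_o·b_o³ − h_i·b_i³)/12 with b_o = 161, b_i = 139.0 mm (shorter outer/inner sides).
I_min = (282×161³ − 260.0×139.0³)/12 = 3.988×10^7 mm⁴
I = 3.988×10^7 mm⁴ = 3.988×10^-5 m⁴
Effective length L_e = K·L = 0.5 × 7.13 = 3.565 m
P_cr = π²EI / L_e² = π² × 96.5×10⁹ × 3.988×10^-5 / 3.565² = 2.989×10^6 N

P_cr ≈ 2990 kN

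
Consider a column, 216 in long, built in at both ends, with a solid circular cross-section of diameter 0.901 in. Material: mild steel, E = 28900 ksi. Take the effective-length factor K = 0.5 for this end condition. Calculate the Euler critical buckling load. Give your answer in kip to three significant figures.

P_cr ≈ 0.791 kip

I = πd⁴/64 = π×0.901⁴/64 = 3.235×10^-2 in⁴
Effective length L_e = K·L = 0.5 × 216 = 108.0 in
P_cr = π²EI / L_e² = π² × 28900×10³ × 3.235×10^-2 / 108.0² = 791.1 lb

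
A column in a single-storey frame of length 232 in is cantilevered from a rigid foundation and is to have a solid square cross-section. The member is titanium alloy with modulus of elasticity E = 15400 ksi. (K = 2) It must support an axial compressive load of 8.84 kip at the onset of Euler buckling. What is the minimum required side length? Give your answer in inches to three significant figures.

a ≈ 3.50 in

L_e = K·L = 2 × 232 = 464.0 in
Required I = P_cr·L_e²/(π²E) = 8.840×10^3 × 464.0² / (π² × 1.54×10^7) = 12.52 in⁴
Solid square: I = a⁴/12  ⇒  a = (12I)^(1/4) = (12×12.52)^(1/4) = 3.50 in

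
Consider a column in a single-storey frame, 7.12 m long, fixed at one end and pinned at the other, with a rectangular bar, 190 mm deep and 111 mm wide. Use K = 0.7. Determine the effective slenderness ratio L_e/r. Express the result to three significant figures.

For a rectangle r_min = b/√12 = 111/√12 = 32.04 mm
L_e = K·L = 0.7 × 7.12 m = 4.984 m = 4984.0 mm
λ = L_e / r_min = 4984.0 / 32.04 = 156

λ ≈ 156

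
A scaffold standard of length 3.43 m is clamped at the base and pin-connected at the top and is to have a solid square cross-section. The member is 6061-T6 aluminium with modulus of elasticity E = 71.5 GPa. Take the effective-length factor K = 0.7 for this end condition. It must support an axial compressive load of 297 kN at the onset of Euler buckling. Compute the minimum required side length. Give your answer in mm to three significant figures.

L_e = K·L = 0.7 × 3.43 = 2.401 m
Required I = P_cr·L_e²/(π²E) = 2.970×10^5 × 2.401² / (π² × 7.15×10^10) = 2.426×10^-6 m⁴
I_req = 2.426×10^6 mm⁴
Solid square: I = a⁴/12  ⇒  a = (12I)^(1/4) = (12×2.426×10^6)^(1/4) = 73.5 mm

a ≈ 73.5 mm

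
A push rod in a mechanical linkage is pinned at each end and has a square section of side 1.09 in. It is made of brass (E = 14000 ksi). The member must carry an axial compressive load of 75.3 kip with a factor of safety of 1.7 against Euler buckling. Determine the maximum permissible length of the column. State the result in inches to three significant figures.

L_max ≈ 11.3 in

I = a⁴/12 = 1.09⁴/12 = 0.1176 in⁴
Required critical load P_cr = n·P = 1.7 × 75.3 = 128.0 kip = 1.280×10^5 lb
From P_cr = π²EI/(K·L)²:  L = (1/K)·√(π²EI/P_cr) = (1/1)·√(π²×1.40×10^7×0.1176/1.280×10^5)
L = 11.3 in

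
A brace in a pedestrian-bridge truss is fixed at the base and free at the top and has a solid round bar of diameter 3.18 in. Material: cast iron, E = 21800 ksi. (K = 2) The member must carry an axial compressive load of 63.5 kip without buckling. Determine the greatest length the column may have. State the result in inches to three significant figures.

L_max ≈ 65.2 in

I = πd⁴/64 = π×3.18⁴/64 = 5.020 in⁴
At the buckling limit P_cr = P = 6.350×10^4 lb
From P_cr = π²EI/(K·L)²:  L = (1/K)·√(π²EI/P_cr) = (1/2)·√(π²×2.18×10^7×5.020/6.350×10^4)
L = 65.2 in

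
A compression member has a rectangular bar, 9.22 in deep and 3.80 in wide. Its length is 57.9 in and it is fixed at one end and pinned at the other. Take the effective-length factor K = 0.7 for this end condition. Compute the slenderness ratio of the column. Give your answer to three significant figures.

λ ≈ 36.9

For a rectangle r_min = b/√12 = 3.80/√12 = 1.097 in
L_e = K·L = 0.7 × 57.9 = 40.53 in
λ = L_e / r_min = 40.530 / 1.097 = 36.9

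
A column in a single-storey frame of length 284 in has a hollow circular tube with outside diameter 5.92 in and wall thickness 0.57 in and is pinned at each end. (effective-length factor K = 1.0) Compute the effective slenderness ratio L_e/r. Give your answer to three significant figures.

λ ≈ 149

Inner diameter d_i = 5.92 − 2×0.57 = 4.780 in
I = π(d_o⁴ − d_i⁴)/64 = π(5.92⁴ − 4.780⁴)/64 = 34.67 in⁴
A = 9.580 in²;  r_min = √(I/A) = √(34.67/9.580) = 1.902 in
L_e = K·L = 1 × 284 = 284.0 in
λ = L_e / r_min = 284.00 / 1.902 = 149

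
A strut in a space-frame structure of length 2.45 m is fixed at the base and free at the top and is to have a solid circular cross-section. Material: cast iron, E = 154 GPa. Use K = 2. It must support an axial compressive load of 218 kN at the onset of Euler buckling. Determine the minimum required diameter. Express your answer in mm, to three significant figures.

d ≈ 91.5 mm

L_e = K·L = 2 × 2.45 = 4.900 m
Required I = P_cr·L_e²/(π²E) = 2.180×10^5 × 4.900² / (π² × 1.54×10^11) = 3.444×10^-6 m⁴
I_req = 3.444×10^6 mm⁴
Solid circle: I = πd⁴/64  ⇒  d = (64I/π)^(1/4) = (64×3.444×10^6/π)^(1/4) = 91.5 mm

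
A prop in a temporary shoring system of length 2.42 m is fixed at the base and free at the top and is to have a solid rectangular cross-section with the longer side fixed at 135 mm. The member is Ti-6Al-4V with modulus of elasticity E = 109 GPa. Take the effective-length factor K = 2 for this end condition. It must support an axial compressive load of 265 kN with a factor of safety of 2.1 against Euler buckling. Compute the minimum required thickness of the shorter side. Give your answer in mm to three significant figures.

Required P_cr = n·P = 2.1 × 265 = 556.5 kN
L_e = K·L = 2 × 2.42 = 4.840 m
Required I = P_cr·L_e²/(π²E) = 5.565×10^5 × 4.840² / (π² × 1.09×10^11) = 1.212×10^-5 m⁴
I_req = 1.212×10^7 mm⁴
Rectangle, weak axis: I_min = h·b³/12 with h = 135 mm fixed  ⇒  b = (12I/h)^(1/3) = 103 mm

b ≈ 103 mm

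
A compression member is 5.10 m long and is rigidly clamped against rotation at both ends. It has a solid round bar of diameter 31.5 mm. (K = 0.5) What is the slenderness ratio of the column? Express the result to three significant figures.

I = πd⁴/64 = π×31.5⁴/64 = 4.833×10^4 mm⁴
A = 779.3 mm²;  r_min = √(I/A) = √(4.833×10^4/779.3) = 7.875 mm
L_e = K·L = 0.5 × 5.10 m = 2.550 m = 2550.0 mm
λ = L_e / r_min = 2550.0 / 7.875 = 324

λ ≈ 324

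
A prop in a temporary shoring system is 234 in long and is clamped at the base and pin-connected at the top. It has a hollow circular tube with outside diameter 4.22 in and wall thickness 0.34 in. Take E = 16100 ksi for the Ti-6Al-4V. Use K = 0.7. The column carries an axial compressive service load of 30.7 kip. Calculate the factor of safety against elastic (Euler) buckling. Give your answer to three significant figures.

n ≈ 1.52

Inner diameter d_i = 4.22 − 2×0.34 = 3.540 in
I = π(d_o⁴ − d_i⁴)/64 = π(4.22⁴ − 3.540⁴)/64 = 7.859 in⁴
Effective length L_e = K·L = 0.7 × 234 = 163.8 in
P_cr = π²EI / L_e² = π² × 16100×10³ × 7.859 / 163.8² = 4.654×10^4 lb
Factor of safety n = P_cr / P = 46.543 / 30.7 = 1.52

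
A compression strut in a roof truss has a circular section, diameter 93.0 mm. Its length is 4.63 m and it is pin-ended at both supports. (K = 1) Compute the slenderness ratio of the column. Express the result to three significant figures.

I = πd⁴/64 = π×93.0⁴/64 = 3.672×10^6 mm⁴
A = 6.793×10^3 mm²;  r_min = √(I/A) = √(3.672×10^6/6.793×10^3) = 23.25 mm
L_e = K·L = 1 × 4.63 m = 4.630 m = 4630.0 mm
λ = L_e / r_min = 4630.0 / 23.25 = 199

λ ≈ 199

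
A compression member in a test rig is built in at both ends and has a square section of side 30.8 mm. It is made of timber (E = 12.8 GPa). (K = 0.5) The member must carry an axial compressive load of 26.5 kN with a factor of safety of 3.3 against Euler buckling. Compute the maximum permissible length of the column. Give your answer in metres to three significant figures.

I = a⁴/12 = 30.8⁴/12 = 7.499×10^4 mm⁴
I = 7.499×10^-8 m⁴
Required critical load P_cr = n·P = 3.3 × 26.5 = 87.45 kN = 8.745×10^4 N
From P_cr = π²EI/(K·L)²:  L = (1/K)·√(π²EI/P_cr) = (1/0.5)·√(π²×1.28×10^10×7.499×10^-8/8.745×10^4)
L = 0.658 m

L_max ≈ 0.658 m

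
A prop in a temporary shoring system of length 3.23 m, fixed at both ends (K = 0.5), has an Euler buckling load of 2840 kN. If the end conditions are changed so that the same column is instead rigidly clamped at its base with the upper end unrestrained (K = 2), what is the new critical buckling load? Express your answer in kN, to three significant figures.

P_cr ≈ 178 kN

P_cr ∝ 1/K², so P_cr,new = P_cr,old × (K_old/K_new)² = 2840 × (0.5/2)²
= 2840 × 0.06250 = 178 kN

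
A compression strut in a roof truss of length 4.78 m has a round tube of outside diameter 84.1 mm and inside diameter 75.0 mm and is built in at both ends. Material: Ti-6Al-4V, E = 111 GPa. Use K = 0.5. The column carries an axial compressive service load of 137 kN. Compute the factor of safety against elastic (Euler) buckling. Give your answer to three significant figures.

n ≈ 1.26

d_o = 84.1 mm, d_i = 75.0 mm
I = π(d_o⁴ − d_i⁴)/64 = π(84.1⁴ − 75.00⁴)/64 = 9.024×10^5 mm⁴
I = 9.024×10^5 mm⁴ = 9.024×10^-7 m⁴
Effective length L_e = K·L = 0.5 × 4.78 = 2.390 m
P_cr = π²EI / L_e² = π² × 111×10⁹ × 9.024×10^-7 / 2.390² = 1.731×10^5 N
Factor of safety n = P_cr / P = 173.08 / 137 = 1.26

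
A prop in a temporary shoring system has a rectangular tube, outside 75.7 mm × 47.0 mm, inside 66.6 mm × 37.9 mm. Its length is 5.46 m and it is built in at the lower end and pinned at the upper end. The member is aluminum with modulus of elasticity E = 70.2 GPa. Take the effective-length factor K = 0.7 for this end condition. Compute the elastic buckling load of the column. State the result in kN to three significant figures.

P_cr ≈ 16.7 kN

Weak-axis I_min = (h_o·b_o³ − h_i·b_i³)/12 with b_o = 47.0, b_i = 37.90 mm (shorter outer/inner sides).
I_min = (75.7×47.0³ − 66.60×37.90³)/12 = 3.528×10^5 mm⁴
I = 3.528×10^5 mm⁴ = 3.528×10^-7 m⁴
Effective length L_e = K·L = 0.7 × 5.46 = 3.822 m
P_cr = π²EI / L_e² = π² × 70.2×10⁹ × 3.528×10^-7 / 3.822² = 1.673×10^4 N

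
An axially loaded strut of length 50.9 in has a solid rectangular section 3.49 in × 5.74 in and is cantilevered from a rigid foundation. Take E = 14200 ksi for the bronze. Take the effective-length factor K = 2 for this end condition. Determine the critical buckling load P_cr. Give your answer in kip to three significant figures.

Buckling occurs about the weak axis: I_min = h·b³/12 with b = 3.49 in (the shorter side).
I_min = 5.74×3.49³/12 = 20.33 in⁴
Effective length L_e = K·L = 2 × 50.9 = 101.8 in
P_cr = π²EI / L_e² = π² × 14200×10³ × 20.33 / 101.8² = 2.750×10^5 lb

P_cr ≈ 275 kip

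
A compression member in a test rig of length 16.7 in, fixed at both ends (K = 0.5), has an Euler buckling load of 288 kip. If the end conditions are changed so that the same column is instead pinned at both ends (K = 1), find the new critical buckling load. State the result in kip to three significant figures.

P_cr ∝ 1/K², so P_cr,new = P_cr,old × (K_old/K_new)² = 288 × (0.5/1)²
= 288 × 0.2500 = 72.0 kip

P_cr ≈ 72.0 kip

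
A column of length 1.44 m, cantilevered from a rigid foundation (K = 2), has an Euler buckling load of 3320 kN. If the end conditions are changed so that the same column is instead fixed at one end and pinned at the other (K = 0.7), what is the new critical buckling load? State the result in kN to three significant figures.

P_cr ≈ 27100 kN

P_cr ∝ 1/K², so P_cr,new = P_cr,old × (K_old/K_new)² = 3320 × (2/0.7)²
= 3320 × 8.163 = 27100 kN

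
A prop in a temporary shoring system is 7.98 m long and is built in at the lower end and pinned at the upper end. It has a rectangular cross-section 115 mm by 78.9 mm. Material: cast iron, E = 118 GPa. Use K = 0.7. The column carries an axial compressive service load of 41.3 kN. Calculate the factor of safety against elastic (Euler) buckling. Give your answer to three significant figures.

Buckling occurs about the weak axis: I_min = h·b³/12 with b = 78.9 mm (the shorter side).
I_min = 115×78.9³/12 = 4.707×10^6 mm⁴
I = 4.707×10^6 mm⁴ = 4.707×10^-6 m⁴
Effective length L_e = K·L = 0.7 × 7.98 = 5.586 m
P_cr = π²EI / L_e² = π² × 118×10⁹ × 4.707×10^-6 / 5.586² = 1.757×10^5 N
Factor of safety n = P_cr / P = 175.68 / 41.3 = 4.25

n ≈ 4.25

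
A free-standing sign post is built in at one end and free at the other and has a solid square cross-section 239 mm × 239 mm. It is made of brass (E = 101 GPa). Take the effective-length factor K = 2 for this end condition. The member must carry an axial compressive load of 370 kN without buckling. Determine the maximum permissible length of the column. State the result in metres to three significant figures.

I = a⁴/12 = 239⁴/12 = 2.719×10^8 mm⁴
I = 2.719×10^-4 m⁴
At the buckling limit P_cr = P = 3.700×10^5 N
From P_cr = π²EI/(K·L)²:  L = (1/K)·√(π²EI/P_cr) = (1/2)·√(π²×1.01×10^11×2.719×10^-4/3.700×10^5)
L = 13.5 m

L_max ≈ 13.5 m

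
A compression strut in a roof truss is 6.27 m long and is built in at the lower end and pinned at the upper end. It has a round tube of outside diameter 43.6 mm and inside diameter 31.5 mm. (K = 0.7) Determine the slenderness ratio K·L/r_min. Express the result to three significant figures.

λ ≈ 326

d_o = 43.6 mm, d_i = 31.5 mm
I = π(d_o⁴ − d_i⁴)/64 = π(43.6⁴ − 31.50⁴)/64 = 1.291×10^5 mm⁴
A = 713.7 mm²;  r_min = √(I/A) = √(1.291×10^5/713.7) = 13.45 mm
L_e = K·L = 0.7 × 6.27 m = 4.389 m = 4389.0 mm
λ = L_e / r_min = 4389.0 / 13.45 = 326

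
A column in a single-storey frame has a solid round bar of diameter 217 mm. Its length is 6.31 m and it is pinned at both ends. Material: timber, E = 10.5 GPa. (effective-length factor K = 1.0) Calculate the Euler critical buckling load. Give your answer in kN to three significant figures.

I = πd⁴/64 = π×217⁴/64 = 1.088×10^8 mm⁴
I = 1.088×10^8 mm⁴ = 1.088×10^-4 m⁴
Effective length L_e = K·L = 1 × 6.31 = 6.310 m
P_cr = π²EI / L_e² = π² × 10.5×10⁹ × 1.088×10^-4 / 6.310² = 2.833×10^5 N

P_cr ≈ 283 kN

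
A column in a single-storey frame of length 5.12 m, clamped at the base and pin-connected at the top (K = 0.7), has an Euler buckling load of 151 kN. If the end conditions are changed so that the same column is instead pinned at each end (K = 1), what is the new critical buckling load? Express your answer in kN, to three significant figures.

P_cr ≈ 74.0 kN

P_cr ∝ 1/K², so P_cr,new = P_cr,old × (K_old/K_new)² = 151 × (0.7/1)²
= 151 × 0.4900 = 74.0 kN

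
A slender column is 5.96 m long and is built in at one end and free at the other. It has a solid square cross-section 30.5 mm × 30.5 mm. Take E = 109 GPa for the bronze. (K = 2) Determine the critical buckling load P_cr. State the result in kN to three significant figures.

P_cr ≈ 0.546 kN

I = a⁴/12 = 30.5⁴/12 = 7.211×10^4 mm⁴
I = 7.211×10^4 mm⁴ = 7.211×10^-8 m⁴
Effective length L_e = K·L = 2 × 5.96 = 11.92 m
P_cr = π²EI / L_e² = π² × 109×10⁹ × 7.211×10^-8 / 11.92² = 546.0 N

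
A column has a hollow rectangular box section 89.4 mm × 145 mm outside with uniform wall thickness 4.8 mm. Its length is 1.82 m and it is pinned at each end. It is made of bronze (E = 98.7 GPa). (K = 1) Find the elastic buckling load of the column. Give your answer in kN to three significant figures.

Inner dimensions: h_i = 145 − 2×4.8 = 135.4 mm, b_i = 89.4 − 2×4.8 = 79.80 mm
Weak-axis I_min = (h_o·b_o³ − h_i·b_i³)/12 with b_o = 89.4, b_i = 79.80 mm (shorter outer/inner sides).
I_min = (145×89.4³ − 135.4×79.80³)/12 = 2.900×10^6 mm⁴
I = 2.900×10^6 mm⁴ = 2.900×10^-6 m⁴
Effective length L_e = K·L = 1 × 1.82 = 1.820 m
P_cr = π²EI / L_e² = π² × 98.7×10⁹ × 2.900×10^-6 / 1.820² = 8.528×10^5 N

P_cr ≈ 853 kN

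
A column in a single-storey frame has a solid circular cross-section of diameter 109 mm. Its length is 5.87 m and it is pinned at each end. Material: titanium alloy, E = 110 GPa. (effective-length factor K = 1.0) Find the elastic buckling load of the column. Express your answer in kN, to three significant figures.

I = πd⁴/64 = π×109⁴/64 = 6.929×10^6 mm⁴
I = 6.929×10^6 mm⁴ = 6.929×10^-6 m⁴
Effective length L_e = K·L = 1 × 5.87 = 5.870 m
P_cr = π²EI / L_e² = π² × 110×10⁹ × 6.929×10^-6 / 5.870² = 2.183×10^5 N

P_cr ≈ 218 kN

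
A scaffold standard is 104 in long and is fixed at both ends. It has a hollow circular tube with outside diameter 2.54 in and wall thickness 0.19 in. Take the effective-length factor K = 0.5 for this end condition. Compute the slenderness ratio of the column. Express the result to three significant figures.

Inner diameter d_i = 2.54 − 2×0.19 = 2.160 in
I = π(d_o⁴ − d_i⁴)/64 = π(2.54⁴ − 2.160⁴)/64 = 0.9746 in⁴
A = 1.403 in²;  r_min = √(I/A) = √(0.9746/1.403) = 0.8336 in
L_e = K·L = 0.5 × 104 = 52.00 in
λ = L_e / r_min = 52.000 / 0.8336 = 62.4

λ ≈ 62.4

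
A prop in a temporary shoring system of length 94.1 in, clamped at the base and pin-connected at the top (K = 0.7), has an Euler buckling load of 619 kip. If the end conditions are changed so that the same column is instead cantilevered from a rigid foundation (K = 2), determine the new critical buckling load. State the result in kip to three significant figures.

P_cr ∝ 1/K², so P_cr,new = P_cr,old × (K_old/K_new)² = 619 × (0.7/2)²
= 619 × 0.1225 = 75.8 kip

P_cr ≈ 75.8 kip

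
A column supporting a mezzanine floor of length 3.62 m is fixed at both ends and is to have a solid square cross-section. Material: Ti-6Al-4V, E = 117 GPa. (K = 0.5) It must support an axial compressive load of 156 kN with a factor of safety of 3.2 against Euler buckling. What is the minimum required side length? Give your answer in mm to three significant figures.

a ≈ 64.2 mm

Required P_cr = n·P = 3.2 × 156 = 499.2 kN
L_e = K·L = 0.5 × 3.62 = 1.810 m
Required I = P_cr·L_e²/(π²E) = 4.992×10^5 × 1.810² / (π² × 1.17×10^11) = 1.416×10^-6 m⁴
I_req = 1.416×10^6 mm⁴
Solid square: I = a⁴/12  ⇒  a = (12I)^(1/4) = (12×1.416×10^6)^(1/4) = 64.2 mm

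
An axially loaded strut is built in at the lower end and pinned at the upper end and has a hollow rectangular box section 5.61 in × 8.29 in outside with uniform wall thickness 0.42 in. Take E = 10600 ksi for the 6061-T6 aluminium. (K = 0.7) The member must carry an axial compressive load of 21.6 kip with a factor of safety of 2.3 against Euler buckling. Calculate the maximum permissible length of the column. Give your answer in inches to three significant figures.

Inner dimensions: h_i = 8.29 − 2×0.42 = 7.450 in, b_i = 5.61 − 2×0.42 = 4.770 in
Weak-axis I_min = (h_o·b_o³ − h_i·b_i³)/12 with b_o = 5.61, b_i = 4.770 in (shorter outer/inner sides).
I_min = (8.29×5.61³ − 7.450×4.770³)/12 = 54.59 in⁴
Required critical load P_cr = n·P = 2.3 × 21.6 = 49.68 kip = 4.968×10^4 lb
From P_cr = π²EI/(K·L)²:  L = (1/K)·√(π²EI/P_cr) = (1/0.7)·√(π²×1.06×10^7×54.59/4.968×10^4)
L = 484 in

L_max ≈ 484 in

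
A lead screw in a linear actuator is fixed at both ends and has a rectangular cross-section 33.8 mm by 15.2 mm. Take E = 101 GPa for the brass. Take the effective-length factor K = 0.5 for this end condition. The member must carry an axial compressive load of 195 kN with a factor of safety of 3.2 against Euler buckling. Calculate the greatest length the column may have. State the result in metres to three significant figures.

Buckling occurs about the weak axis: I_min = h·b³/12 with b = 15.2 mm (the shorter side).
I_min = 33.8×15.2³/12 = 9.892×10^3 mm⁴
I = 9.892×10^-9 m⁴
Required critical load P_cr = n·P = 3.2 × 195 = 624.0 kN = 6.240×10^5 N
From P_cr = π²EI/(K·L)²:  L = (1/K)·√(π²EI/P_cr) = (1/0.5)·√(π²×1.01×10^11×9.892×10^-9/6.240×10^5)
L = 0.251 m

L_max ≈ 0.251 m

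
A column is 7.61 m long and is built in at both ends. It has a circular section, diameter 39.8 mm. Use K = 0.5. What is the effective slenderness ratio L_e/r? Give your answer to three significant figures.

I = πd⁴/64 = π×39.8⁴/64 = 1.232×10^5 mm⁴
A = 1.244×10^3 mm²;  r_min = √(I/A) = √(1.232×10^5/1.244×10^3) = 9.950 mm
L_e = K·L = 0.5 × 7.61 m = 3.805 m = 3805.0 mm
λ = L_e / r_min = 3805.0 / 9.950 = 382

λ ≈ 382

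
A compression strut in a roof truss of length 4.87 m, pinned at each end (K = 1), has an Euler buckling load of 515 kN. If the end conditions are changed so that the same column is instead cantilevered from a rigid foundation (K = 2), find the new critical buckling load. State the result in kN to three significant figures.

P_cr ≈ 129 kN

P_cr ∝ 1/K², so P_cr,new = P_cr,old × (K_old/K_new)² = 515 × (1/2)²
= 515 × 0.2500 = 129 kN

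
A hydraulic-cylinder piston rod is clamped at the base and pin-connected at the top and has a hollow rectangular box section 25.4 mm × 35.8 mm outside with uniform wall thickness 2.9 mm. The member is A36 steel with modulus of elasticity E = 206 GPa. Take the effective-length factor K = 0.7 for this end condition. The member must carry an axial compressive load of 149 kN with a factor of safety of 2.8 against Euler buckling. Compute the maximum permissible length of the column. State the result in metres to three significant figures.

L_max ≈ 0.547 m

Inner dimensions: h_i = 35.8 − 2×2.9 = 30.00 mm, b_i = 25.4 − 2×2.9 = 19.60 mm
Weak-axis I_min = (h_o·b_o³ − h_i·b_i³)/12 with b_o = 25.4, b_i = 19.60 mm (shorter outer/inner sides).
I_min = (35.8×25.4³ − 30.00×19.60³)/12 = 3.006×10^4 mm⁴
I = 3.006×10^-8 m⁴
Required critical load P_cr = n·P = 2.8 × 149 = 417.2 kN = 4.172×10^5 N
From P_cr = π²EI/(K·L)²:  L = (1/K)·√(π²EI/P_cr) = (1/0.7)·√(π²×2.06×10^11×3.006×10^-8/4.172×10^5)
L = 0.547 m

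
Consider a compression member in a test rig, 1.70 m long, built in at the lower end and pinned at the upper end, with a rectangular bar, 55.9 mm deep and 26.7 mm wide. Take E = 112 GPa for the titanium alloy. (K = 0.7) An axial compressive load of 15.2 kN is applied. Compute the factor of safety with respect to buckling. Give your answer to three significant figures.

Buckling occurs about the weak axis: I_min = h·b³/12 with b = 26.7 mm (the shorter side).
I_min = 55.9×26.7³/12 = 8.867×10^4 mm⁴
I = 8.867×10^4 mm⁴ = 8.867×10^-8 m⁴
Effective length L_e = K·L = 0.7 × 1.70 = 1.190 m
P_cr = π²EI / L_e² = π² × 112×10⁹ × 8.867×10^-8 / 1.190² = 6.921×10^4 N
Factor of safety n = P_cr / P = 69.213 / 15.2 = 4.55

n ≈ 4.55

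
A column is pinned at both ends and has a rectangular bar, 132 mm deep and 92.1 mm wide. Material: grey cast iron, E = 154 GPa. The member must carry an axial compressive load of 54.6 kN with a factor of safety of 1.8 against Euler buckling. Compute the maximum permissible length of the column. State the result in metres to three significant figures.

Buckling occurs about the weak axis: I_min = h·b³/12 with b = 92.1 mm (the shorter side).
I_min = 132×92.1³/12 = 8.594×10^6 mm⁴
I = 8.594×10^-6 m⁴
Required critical load P_cr = n·P = 1.8 × 54.6 = 98.28 kN = 9.828×10^4 N
From P_cr = π²EI/(K·L)²:  L = (1/K)·√(π²EI/P_cr) = (1/1)·√(π²×1.54×10^11×8.594×10^-6/9.828×10^4)
L = 11.5 m

L_max ≈ 11.5 m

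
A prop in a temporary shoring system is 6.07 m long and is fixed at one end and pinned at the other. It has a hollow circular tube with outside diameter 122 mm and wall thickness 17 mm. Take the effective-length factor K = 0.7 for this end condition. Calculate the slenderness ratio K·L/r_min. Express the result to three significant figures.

Inner diameter d_i = 122 − 2×17 = 88.00 mm
I = π(d_o⁴ − d_i⁴)/64 = π(122⁴ − 88.00⁴)/64 = 7.931×10^6 mm⁴
A = 5.608×10^3 mm²;  r_min = √(I/A) = √(7.931×10^6/5.608×10^3) = 37.61 mm
L_e = K·L = 0.7 × 6.07 m = 4.249 m = 4249.0 mm
λ = L_e / r_min = 4249.0 / 37.61 = 113

λ ≈ 113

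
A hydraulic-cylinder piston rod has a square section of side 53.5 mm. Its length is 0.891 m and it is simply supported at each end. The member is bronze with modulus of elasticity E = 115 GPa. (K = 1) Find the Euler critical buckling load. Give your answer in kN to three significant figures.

I = a⁴/12 = 53.5⁴/12 = 6.827×10^5 mm⁴
I = 6.827×10^5 mm⁴ = 6.827×10^-7 m⁴
Effective length L_e = K·L = 1 × 0.891 = 0.8910 m
P_cr = π²EI / L_e² = π² × 115×10⁹ × 6.827×10^-7 / 0.8910² = 9.761×10^5 N

P_cr ≈ 976 kN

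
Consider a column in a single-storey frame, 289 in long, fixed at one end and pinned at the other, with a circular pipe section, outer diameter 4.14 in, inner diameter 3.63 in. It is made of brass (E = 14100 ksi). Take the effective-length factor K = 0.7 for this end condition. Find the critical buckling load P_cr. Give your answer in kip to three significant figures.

P_cr ≈ 20.1 kip

d_o = 4.14 in, d_i = 3.63 in
I = π(d_o⁴ − d_i⁴)/64 = π(4.14⁴ − 3.630⁴)/64 = 5.897 in⁴
Effective length L_e = K·L = 0.7 × 289 = 202.3 in
P_cr = π²EI / L_e² = π² × 14100×10³ × 5.897 / 202.3² = 2.005×10^4 lb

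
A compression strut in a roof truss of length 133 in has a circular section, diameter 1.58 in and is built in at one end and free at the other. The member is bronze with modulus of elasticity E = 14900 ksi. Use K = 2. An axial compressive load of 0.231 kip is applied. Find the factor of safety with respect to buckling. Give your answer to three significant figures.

I = πd⁴/64 = π×1.58⁴/64 = 0.3059 in⁴
Effective length L_e = K·L = 2 × 133 = 266.0 in
P_cr = π²EI / L_e² = π² × 14900×10³ × 0.3059 / 266.0² = 635.8 lb
Factor of safety n = P_cr / P = 0.63580 / 0.231 = 2.75

n ≈ 2.75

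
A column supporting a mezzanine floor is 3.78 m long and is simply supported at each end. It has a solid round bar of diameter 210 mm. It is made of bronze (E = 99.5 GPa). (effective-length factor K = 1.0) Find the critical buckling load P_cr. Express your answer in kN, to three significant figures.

I = πd⁴/64 = π×210⁴/64 = 9.547×10^7 mm⁴
I = 9.547×10^7 mm⁴ = 9.547×10^-5 m⁴
Effective length L_e = K·L = 1 × 3.78 = 3.780 m
P_cr = π²EI / L_e² = π² × 99.5×10⁹ × 9.547×10^-5 / 3.780² = 6.561×10^6 N

P_cr ≈ 6560 kN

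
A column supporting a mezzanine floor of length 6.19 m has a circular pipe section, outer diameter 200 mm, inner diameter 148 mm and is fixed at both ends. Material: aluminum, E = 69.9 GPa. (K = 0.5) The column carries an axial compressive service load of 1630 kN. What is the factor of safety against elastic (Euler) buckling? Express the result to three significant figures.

d_o = 200 mm, d_i = 148 mm
I = π(d_o⁴ − d_i⁴)/64 = π(200⁴ − 148.0⁴)/64 = 5.499×10^7 mm⁴
I = 5.499×10^7 mm⁴ = 5.499×10^-5 m⁴
Effective length L_e = K·L = 0.5 × 6.19 = 3.095 m
P_cr = π²EI / L_e² = π² × 69.9×10⁹ × 5.499×10^-5 / 3.095² = 3.960×10^6 N
Factor of safety n = P_cr / P = 3960.3 / 1630 = 2.43

n ≈ 2.43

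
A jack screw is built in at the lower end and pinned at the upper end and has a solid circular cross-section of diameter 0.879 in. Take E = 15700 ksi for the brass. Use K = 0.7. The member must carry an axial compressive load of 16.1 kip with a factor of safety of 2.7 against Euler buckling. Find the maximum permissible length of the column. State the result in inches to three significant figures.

I = πd⁴/64 = π×0.879⁴/64 = 2.930×10^-2 in⁴
Required critical load P_cr = n·P = 2.7 × 16.1 = 43.47 kip = 4.347×10^4 lb
From P_cr = π²EI/(K·L)²:  L = (1/K)·√(π²EI/P_cr) = (1/0.7)·√(π²×1.57×10^7×2.930×10^-2/4.347×10^4)
L = 14.6 in

L_max ≈ 14.6 in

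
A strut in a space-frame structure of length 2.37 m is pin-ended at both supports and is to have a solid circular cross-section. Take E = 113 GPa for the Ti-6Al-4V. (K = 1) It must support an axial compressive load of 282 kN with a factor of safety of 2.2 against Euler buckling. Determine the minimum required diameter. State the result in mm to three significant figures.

d ≈ 89.3 mm

Required P_cr = n·P = 2.2 × 282 = 620.4 kN
L_e = K·L = 1 × 2.37 = 2.370 m
Required I = P_cr·L_e²/(π²E) = 6.204×10^5 × 2.370² / (π² × 1.13×10^11) = 3.125×10^-6 m⁴
I_req = 3.125×10^6 mm⁴
Solid circle: I = πd⁴/64  ⇒  d = (64I/π)^(1/4) = (64×3.125×10^6/π)^(1/4) = 89.3 mm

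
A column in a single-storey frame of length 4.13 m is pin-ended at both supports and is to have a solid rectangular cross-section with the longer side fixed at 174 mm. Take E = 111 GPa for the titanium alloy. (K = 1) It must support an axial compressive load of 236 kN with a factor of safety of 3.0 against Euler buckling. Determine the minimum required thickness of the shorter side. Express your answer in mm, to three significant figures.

b ≈ 91.3 mm

Required P_cr = n·P = 3.0 × 236 = 708.0 kN
L_e = K·L = 1 × 4.13 = 4.130 m
Required I = P_cr·L_e²/(π²E) = 7.080×10^5 × 4.130² / (π² × 1.11×10^11) = 1.102×10^-5 m⁴
I_req = 1.102×10^7 mm⁴
Rectangle, weak axis: I_min = h·b³/12 with h = 174 mm fixed  ⇒  b = (12I/h)^(1/3) = 91.3 mm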